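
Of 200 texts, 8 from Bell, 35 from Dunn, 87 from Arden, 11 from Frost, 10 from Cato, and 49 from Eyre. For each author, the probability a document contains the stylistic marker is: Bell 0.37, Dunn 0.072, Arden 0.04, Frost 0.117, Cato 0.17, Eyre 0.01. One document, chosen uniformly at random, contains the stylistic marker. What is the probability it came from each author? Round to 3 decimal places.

Unnormalized posteriors (prior × likelihood):
  Bell: 0.04 × 0.37 = 0.0148
  Dunn: 0.175 × 0.072 = 0.0126
  Arden: 0.435 × 0.04 = 0.0174
  Frost: 0.055 × 0.117 = 0.006435
  Cato: 0.05 × 0.17 = 0.0085
  Eyre: 0.245 × 0.01 = 0.00245
Sum = 0.062185.
P(Bell | marker) = 0.0148/0.062185 ≈ 0.238
P(Dunn | marker) = 0.0126/0.062185 ≈ 0.203
P(Arden | marker) = 0.0174/0.062185 ≈ 0.280
P(Frost | marker) = 0.006435/0.062185 ≈ 0.103
P(Cato | marker) = 0.0085/0.062185 ≈ 0.137
P(Eyre | marker) = 0.00245/0.062185 ≈ 0.039
(Check: 0.238+0.203+0.280+0.103+0.137+0.039 = 1.000.)

Bell 0.238, Dunn 0.203, Arden 0.280, Frost 0.103, Cato 0.137, Eyre 0.039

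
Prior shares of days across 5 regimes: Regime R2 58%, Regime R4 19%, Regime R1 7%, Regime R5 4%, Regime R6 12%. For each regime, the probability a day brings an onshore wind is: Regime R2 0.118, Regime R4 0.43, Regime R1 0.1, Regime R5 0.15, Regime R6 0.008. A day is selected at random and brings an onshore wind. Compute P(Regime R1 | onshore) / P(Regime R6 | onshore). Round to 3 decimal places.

By Bayes' rule, posterior ∝ prior × likelihood:
  Regime R2: 0.58 × 0.118 = 0.06844
  Regime R4: 0.19 × 0.43 = 0.0817
  Regime R1: 0.07 × 0.1 = 0.007
  Regime R5: 0.04 × 0.15 = 0.006
  Regime R6: 0.12 × 0.008 = 0.00096
Sum = 0.1641.
The ratio is 0.007 / 0.00096 (the normalizer cancels) = 7.292.

7.292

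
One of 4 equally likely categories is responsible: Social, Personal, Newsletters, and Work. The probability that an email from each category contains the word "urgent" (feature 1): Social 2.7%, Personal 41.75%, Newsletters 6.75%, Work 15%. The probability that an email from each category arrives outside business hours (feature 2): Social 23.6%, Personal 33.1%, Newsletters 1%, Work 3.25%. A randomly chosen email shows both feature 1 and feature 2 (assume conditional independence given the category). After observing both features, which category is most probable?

Personal

With a uniform prior (1/4 each), posterior ∝ likelihood:
  Social: 0.027 × 0.236 = 0.006372
  Personal: 0.4175 × 0.331 = 0.1381925
  Newsletters: 0.0675 × 0.01 = 0.000675
  Work: 0.15 × 0.0325 = 0.004875
Total = 0.1501145.
Largest term belongs to Personal, so Personal is most probable.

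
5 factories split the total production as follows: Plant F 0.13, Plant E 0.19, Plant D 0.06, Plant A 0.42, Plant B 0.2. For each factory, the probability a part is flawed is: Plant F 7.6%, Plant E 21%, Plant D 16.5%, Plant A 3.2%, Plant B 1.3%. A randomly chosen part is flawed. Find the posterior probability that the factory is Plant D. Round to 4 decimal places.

By Bayes' rule, posterior ∝ prior × likelihood:
  Plant F: 0.13 × 0.076 = 0.00988
  Plant E: 0.19 × 0.21 = 0.0399
  Plant D: 0.06 × 0.165 = 0.0099
  Plant A: 0.42 × 0.032 = 0.01344
  Plant B: 0.2 × 0.013 = 0.0026
Total = 0.07572.
P(Plant D | evidence) = 0.0099 / 0.07572 ≈ 0.1307.

0.1307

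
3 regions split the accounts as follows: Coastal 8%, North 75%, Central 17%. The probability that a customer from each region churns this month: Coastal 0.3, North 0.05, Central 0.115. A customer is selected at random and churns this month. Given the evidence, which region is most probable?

Unnormalized posteriors (prior × likelihood):
  Coastal: 0.08 × 0.3 = 0.024
  North: 0.75 × 0.05 = 0.0375
  Central: 0.17 × 0.115 = 0.01955
Total = 0.08105.
Largest term belongs to North, so North is most probable.

North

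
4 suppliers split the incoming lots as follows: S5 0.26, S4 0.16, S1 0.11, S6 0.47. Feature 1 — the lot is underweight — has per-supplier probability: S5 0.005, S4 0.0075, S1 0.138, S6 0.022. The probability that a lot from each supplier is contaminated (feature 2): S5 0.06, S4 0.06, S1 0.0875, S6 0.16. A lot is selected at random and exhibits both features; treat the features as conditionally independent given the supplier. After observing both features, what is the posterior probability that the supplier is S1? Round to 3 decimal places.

Prior × likelihood for each hypothesis:
  S5: 0.26 × 0.005 × 0.06 = 0.000078
  S4: 0.16 × 0.0075 × 0.06 = 0.000072
  S1: 0.11 × 0.138 × 0.0875 = 0.00132825
  S6: 0.47 × 0.022 × 0.16 = 0.0016544
Normalizing constant = 0.00313265.
P(S1 | evidence) = 0.00132825 / 0.00313265 ≈ 0.424.

0.424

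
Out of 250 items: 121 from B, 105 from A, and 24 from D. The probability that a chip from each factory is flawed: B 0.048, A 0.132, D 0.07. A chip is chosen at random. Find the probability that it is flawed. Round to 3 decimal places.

Prior × likelihood for each hypothesis:
  B: 0.484 × 0.048 = 0.023232
  A: 0.42 × 0.132 = 0.05544
  D: 0.096 × 0.07 = 0.00672
P(flawed) = 0.023232 + 0.05544 + 0.00672 = 0.085392 → 0.085.

0.085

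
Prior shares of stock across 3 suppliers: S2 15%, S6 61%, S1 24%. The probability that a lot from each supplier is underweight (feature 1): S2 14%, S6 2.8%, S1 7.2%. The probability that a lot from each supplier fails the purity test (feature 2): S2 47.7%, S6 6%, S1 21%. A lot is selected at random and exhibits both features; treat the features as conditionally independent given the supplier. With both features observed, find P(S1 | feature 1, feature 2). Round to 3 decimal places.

By Bayes' rule, posterior ∝ prior × likelihood:
  S2: 0.15 × 0.14 × 0.477 = 0.010017
  S6: 0.61 × 0.028 × 0.06 = 0.0010248
  S1: 0.24 × 0.072 × 0.21 = 0.0036288
Normalizing constant = 0.0146706.
P(S1 | evidence) = 0.0036288 / 0.0146706 ≈ 0.247.

0.247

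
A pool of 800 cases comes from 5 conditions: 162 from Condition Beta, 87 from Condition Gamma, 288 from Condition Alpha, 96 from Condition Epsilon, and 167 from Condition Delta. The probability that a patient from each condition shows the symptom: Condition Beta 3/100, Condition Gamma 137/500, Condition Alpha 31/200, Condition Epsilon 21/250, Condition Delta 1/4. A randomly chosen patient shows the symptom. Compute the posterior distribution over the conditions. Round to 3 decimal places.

By Bayes' rule, posterior ∝ prior × likelihood:
  Condition Beta: 0.2025 × 0.03 = 0.006075
  Condition Gamma: 0.10875 × 0.274 = 0.0297975
  Condition Alpha: 0.36 × 0.155 = 0.0558
  Condition Epsilon: 0.12 × 0.084 = 0.01008
  Condition Delta: 0.20875 × 0.25 = 0.0521875
Total = 0.15394.
P(Condition Beta | symptomatic) = 0.006075/0.15394 ≈ 0.039
P(Condition Gamma | symptomatic) = 0.0297975/0.15394 ≈ 0.194
P(Condition Alpha | symptomatic) = 0.0558/0.15394 ≈ 0.362
P(Condition Epsilon | symptomatic) = 0.01008/0.15394 ≈ 0.065
P(Condition Delta | symptomatic) = 0.0521875/0.15394 ≈ 0.339
(Check: 0.039+0.194+0.362+0.065+0.339 = 0.999.)

Condition Beta 0.039, Condition Gamma 0.194, Condition Alpha 0.362, Condition Epsilon 0.065, Condition Delta 0.339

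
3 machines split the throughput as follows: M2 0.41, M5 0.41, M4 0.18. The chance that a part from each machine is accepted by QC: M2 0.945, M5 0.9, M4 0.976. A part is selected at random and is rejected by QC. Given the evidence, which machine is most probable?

Taking complements, P(rejected | each) = M2 0.055, M5 0.1, M4 0.024.
By Bayes' rule, posterior ∝ prior × likelihood:
  M2: 0.41 × 0.055 = 0.02255
  M5: 0.41 × 0.1 = 0.041
  M4: 0.18 × 0.024 = 0.00432
Normalizing constant = 0.06787.
Largest term belongs to M5, so M5 is most probable.

M5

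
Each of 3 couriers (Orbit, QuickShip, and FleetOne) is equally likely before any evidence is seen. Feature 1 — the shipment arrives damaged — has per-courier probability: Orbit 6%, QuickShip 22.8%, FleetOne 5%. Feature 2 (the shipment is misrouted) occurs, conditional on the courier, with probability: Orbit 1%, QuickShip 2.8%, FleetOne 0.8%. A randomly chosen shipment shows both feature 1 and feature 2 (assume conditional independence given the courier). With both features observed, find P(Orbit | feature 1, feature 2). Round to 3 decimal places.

0.081

With a uniform prior (1/3 each), posterior ∝ likelihood:
  Orbit: 0.06 × 0.01 = 0.0006
  QuickShip: 0.228 × 0.028 = 0.006384
  FleetOne: 0.05 × 0.008 = 0.0004
Total = 0.007384.
P(Orbit | evidence) = 0.0006 / 0.007384 ≈ 0.081.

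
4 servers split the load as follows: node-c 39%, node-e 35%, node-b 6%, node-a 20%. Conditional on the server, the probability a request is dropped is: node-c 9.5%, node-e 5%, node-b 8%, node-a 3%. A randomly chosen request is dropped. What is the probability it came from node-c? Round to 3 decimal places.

0.567

By Bayes' rule, posterior ∝ prior × likelihood:
  node-c: 0.39 × 0.095 = 0.03705
  node-e: 0.35 × 0.05 = 0.0175
  node-b: 0.06 × 0.08 = 0.0048
  node-a: 0.2 × 0.03 = 0.006
Sum = 0.06535.
P(node-c | evidence) = 0.03705 / 0.06535 ≈ 0.567.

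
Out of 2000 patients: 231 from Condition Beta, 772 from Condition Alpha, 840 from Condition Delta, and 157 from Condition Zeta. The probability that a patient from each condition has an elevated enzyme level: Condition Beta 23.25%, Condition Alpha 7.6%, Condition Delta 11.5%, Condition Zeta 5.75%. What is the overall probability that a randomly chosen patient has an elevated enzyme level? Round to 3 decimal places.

Prior × likelihood for each hypothesis:
  Condition Beta: 0.1155 × 0.2325 = 0.02685375
  Condition Alpha: 0.386 × 0.076 = 0.029336
  Condition Delta: 0.42 × 0.115 = 0.0483
  Condition Zeta: 0.0785 × 0.0575 = 0.00451375
P(elevated) = 0.02685375 + 0.029336 + 0.0483 + 0.00451375 = 0.1090035 → 0.109.

0.109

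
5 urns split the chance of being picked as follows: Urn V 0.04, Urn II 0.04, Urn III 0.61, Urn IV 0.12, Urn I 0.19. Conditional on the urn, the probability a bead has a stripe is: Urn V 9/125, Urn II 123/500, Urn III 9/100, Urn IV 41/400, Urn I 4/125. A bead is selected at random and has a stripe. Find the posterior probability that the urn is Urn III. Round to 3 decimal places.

Compute prior × likelihood for every hypothesis:
  Urn V: 0.04 × 0.072 = 0.00288
  Urn II: 0.04 × 0.246 = 0.00984
  Urn III: 0.61 × 0.09 = 0.0549
  Urn IV: 0.12 × 0.1025 = 0.0123
  Urn I: 0.19 × 0.032 = 0.00608
Normalizing constant = 0.086.
P(Urn III | evidence) = 0.0549 / 0.086 ≈ 0.638.

0.638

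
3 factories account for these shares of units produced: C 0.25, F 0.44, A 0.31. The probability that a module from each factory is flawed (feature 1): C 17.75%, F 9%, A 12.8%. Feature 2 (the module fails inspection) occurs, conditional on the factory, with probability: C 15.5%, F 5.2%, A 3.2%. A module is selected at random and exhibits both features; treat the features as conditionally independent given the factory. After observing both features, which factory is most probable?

Prior × likelihood for each hypothesis:
  C: 0.25 × 0.1775 × 0.155 = 0.006878125
  F: 0.44 × 0.09 × 0.052 = 0.0020592
  A: 0.31 × 0.128 × 0.032 = 0.00126976
Normalizing constant = 0.010207085.
Largest term belongs to C, so C is most probable.

C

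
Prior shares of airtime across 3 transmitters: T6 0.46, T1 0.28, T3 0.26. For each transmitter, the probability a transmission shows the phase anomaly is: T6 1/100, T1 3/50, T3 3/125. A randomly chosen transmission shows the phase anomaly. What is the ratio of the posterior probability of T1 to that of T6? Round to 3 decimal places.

By Bayes' rule, posterior ∝ prior × likelihood:
  T6: 0.46 × 0.01 = 0.0046
  T1: 0.28 × 0.06 = 0.0168
  T3: 0.26 × 0.024 = 0.00624
Sum = 0.02764.
The ratio is 0.0168 / 0.0046 (the normalizer cancels) = 3.652.

3.652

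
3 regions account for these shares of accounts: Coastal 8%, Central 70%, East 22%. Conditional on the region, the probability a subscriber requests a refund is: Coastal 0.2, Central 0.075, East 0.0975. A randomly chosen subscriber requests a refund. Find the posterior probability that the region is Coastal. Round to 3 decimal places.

0.178

Compute prior × likelihood for every hypothesis:
  Coastal: 0.08 × 0.2 = 0.016
  Central: 0.7 × 0.075 = 0.0525
  East: 0.22 × 0.0975 = 0.02145
Total = 0.08995.
P(Coastal | evidence) = 0.016 / 0.08995 ≈ 0.178.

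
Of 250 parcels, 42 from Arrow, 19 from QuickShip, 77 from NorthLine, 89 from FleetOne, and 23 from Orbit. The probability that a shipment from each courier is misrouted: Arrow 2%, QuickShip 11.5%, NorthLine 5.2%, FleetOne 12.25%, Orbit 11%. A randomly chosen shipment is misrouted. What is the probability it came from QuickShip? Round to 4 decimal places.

Compute prior × likelihood for every hypothesis:
  Arrow: 0.168 × 0.02 = 0.00336
  QuickShip: 0.076 × 0.115 = 0.00874
  NorthLine: 0.308 × 0.052 = 0.016016
  FleetOne: 0.356 × 0.1225 = 0.04361
  Orbit: 0.092 × 0.11 = 0.01012
Total = 0.081846.
P(QuickShip | evidence) = 0.00874 / 0.081846 ≈ 0.1068.

0.1068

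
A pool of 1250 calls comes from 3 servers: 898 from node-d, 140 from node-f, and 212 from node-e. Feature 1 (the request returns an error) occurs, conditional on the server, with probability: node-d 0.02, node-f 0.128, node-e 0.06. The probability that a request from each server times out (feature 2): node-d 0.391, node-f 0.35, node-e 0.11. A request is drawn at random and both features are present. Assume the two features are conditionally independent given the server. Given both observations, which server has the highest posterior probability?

By Bayes' rule, posterior ∝ prior × likelihood:
  node-d: 0.7184 × 0.02 × 0.391 = 0.005617888
  node-f: 0.112 × 0.128 × 0.35 = 0.0050176
  node-e: 0.1696 × 0.06 × 0.11 = 0.00111936
Sum = 0.011754848.
Largest term belongs to node-d, so node-d is most probable.

node-d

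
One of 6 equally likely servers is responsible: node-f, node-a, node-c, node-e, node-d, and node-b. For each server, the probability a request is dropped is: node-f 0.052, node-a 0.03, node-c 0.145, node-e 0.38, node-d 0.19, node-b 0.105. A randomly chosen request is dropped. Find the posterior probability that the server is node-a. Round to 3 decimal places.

0.033

With a uniform prior (1/6 each), posterior ∝ likelihood:
  node-f: 0.052
  node-a: 0.03
  node-c: 0.145
  node-e: 0.38
  node-d: 0.19
  node-b: 0.105
Normalizing constant = 0.902.
P(node-a | evidence) = 0.03 / 0.902 ≈ 0.033.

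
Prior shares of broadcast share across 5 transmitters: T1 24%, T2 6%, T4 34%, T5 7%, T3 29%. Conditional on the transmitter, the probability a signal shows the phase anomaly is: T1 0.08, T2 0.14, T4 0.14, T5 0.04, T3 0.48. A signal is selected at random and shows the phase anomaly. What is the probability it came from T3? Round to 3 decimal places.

Compute prior × likelihood for every hypothesis:
  T1: 0.24 × 0.08 = 0.0192
  T2: 0.06 × 0.14 = 0.0084
  T4: 0.34 × 0.14 = 0.0476
  T5: 0.07 × 0.04 = 0.0028
  T3: 0.29 × 0.48 = 0.1392
Total = 0.2172.
P(T3 | evidence) = 0.1392 / 0.2172 ≈ 0.641.

0.641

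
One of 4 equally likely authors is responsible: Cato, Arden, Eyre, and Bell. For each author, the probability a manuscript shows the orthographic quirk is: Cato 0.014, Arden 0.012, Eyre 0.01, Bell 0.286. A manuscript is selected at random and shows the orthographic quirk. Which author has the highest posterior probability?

Since the prior is uniform, the posterior is proportional to the likelihood:
  Cato: 0.014
  Arden: 0.012
  Eyre: 0.01
  Bell: 0.286
Normalizing constant = 0.322.
Largest term belongs to Bell, so Bell is most probable.

Bell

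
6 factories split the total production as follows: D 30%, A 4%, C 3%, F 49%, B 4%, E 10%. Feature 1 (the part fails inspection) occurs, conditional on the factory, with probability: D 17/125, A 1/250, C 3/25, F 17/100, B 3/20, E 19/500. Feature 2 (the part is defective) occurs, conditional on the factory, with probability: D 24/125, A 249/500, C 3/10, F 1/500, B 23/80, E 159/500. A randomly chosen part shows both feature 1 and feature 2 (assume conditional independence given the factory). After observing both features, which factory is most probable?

By Bayes' rule, posterior ∝ prior × likelihood:
  D: 0.3 × 0.136 × 0.192 = 0.0078336
  A: 0.04 × 0.004 × 0.498 = 0.00007968
  C: 0.03 × 0.12 × 0.3 = 0.00108
  F: 0.49 × 0.17 × 0.002 = 0.0001666
  B: 0.04 × 0.15 × 0.2875 = 0.001725
  E: 0.1 × 0.038 × 0.318 = 0.0012084
Normalizing constant = 0.01209328.
Largest term belongs to D, so D is most probable.

D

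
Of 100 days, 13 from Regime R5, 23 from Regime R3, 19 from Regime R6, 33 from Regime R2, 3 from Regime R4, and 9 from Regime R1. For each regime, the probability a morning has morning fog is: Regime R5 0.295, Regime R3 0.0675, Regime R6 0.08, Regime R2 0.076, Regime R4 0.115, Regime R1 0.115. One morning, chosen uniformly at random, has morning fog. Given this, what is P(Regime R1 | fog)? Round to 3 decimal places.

Unnormalized posteriors (prior × likelihood):
  Regime R5: 0.13 × 0.295 = 0.03835
  Regime R3: 0.23 × 0.0675 = 0.015525
  Regime R6: 0.19 × 0.08 = 0.0152
  Regime R2: 0.33 × 0.076 = 0.02508
  Regime R4: 0.03 × 0.115 = 0.00345
  Regime R1: 0.09 × 0.115 = 0.01035
Sum = 0.107955.
P(Regime R1 | evidence) = 0.01035 / 0.107955 ≈ 0.096.

0.096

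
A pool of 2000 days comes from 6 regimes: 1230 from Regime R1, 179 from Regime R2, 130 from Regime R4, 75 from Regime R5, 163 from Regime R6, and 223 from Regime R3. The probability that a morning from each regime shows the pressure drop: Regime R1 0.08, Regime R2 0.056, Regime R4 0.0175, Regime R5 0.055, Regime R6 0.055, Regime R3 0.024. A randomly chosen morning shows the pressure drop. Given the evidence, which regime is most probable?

Regime R1

Unnormalized posteriors (prior × likelihood):
  Regime R1: 0.615 × 0.08 = 0.0492
  Regime R2: 0.0895 × 0.056 = 0.005012
  Regime R4: 0.065 × 0.0175 = 0.0011375
  Regime R5: 0.0375 × 0.055 = 0.0020625
  Regime R6: 0.0815 × 0.055 = 0.0044825
  Regime R3: 0.1115 × 0.024 = 0.002676
Sum = 0.0645705.
Largest term belongs to Regime R1, so Regime R1 is most probable.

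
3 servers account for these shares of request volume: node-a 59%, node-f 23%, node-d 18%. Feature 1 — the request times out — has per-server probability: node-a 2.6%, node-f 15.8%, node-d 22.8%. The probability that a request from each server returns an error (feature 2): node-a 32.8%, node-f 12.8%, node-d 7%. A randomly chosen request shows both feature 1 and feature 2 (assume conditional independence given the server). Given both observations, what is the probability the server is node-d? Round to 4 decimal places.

0.2288

By Bayes' rule, posterior ∝ prior × likelihood:
  node-a: 0.59 × 0.026 × 0.328 = 0.00503152
  node-f: 0.23 × 0.158 × 0.128 = 0.00465152
  node-d: 0.18 × 0.228 × 0.07 = 0.0028728
Normalizing constant = 0.01255584.
P(node-d | evidence) = 0.0028728 / 0.01255584 ≈ 0.2288.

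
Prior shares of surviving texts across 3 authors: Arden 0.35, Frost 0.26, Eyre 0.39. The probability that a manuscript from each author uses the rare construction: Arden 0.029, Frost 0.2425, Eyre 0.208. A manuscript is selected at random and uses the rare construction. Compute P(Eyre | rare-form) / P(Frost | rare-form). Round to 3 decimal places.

1.287

Prior × likelihood for each hypothesis:
  Arden: 0.35 × 0.029 = 0.01015
  Frost: 0.26 × 0.2425 = 0.06305
  Eyre: 0.39 × 0.208 = 0.08112
Total = 0.15432.
The ratio is 0.08112 / 0.06305 (the normalizer cancels) = 1.287.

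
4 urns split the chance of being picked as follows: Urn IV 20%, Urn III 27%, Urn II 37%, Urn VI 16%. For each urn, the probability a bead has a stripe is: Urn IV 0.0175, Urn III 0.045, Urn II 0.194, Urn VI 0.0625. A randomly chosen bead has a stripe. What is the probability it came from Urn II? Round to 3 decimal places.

By Bayes' rule, posterior ∝ prior × likelihood:
  Urn IV: 0.2 × 0.0175 = 0.0035
  Urn III: 0.27 × 0.045 = 0.01215
  Urn II: 0.37 × 0.194 = 0.07178
  Urn VI: 0.16 × 0.0625 = 0.01
Sum = 0.09743.
P(Urn II | evidence) = 0.07178 / 0.09743 ≈ 0.737.

0.737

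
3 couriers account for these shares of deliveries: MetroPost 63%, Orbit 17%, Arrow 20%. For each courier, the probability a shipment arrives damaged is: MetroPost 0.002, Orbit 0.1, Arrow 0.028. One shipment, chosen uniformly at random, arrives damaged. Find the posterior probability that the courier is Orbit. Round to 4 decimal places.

Compute prior × likelihood for every hypothesis:
  MetroPost: 0.63 × 0.002 = 0.00126
  Orbit: 0.17 × 0.1 = 0.017
  Arrow: 0.2 × 0.028 = 0.0056
Total = 0.02386.
P(Orbit | evidence) = 0.017 / 0.02386 ≈ 0.7125.

0.7125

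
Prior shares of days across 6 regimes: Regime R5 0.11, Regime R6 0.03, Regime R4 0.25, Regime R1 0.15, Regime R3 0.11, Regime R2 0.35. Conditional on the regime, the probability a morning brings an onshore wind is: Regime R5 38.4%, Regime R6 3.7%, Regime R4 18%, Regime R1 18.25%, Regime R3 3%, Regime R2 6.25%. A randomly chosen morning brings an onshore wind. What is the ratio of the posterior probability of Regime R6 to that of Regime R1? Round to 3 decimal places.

0.041

Unnormalized posteriors (prior × likelihood):
  Regime R5: 0.11 × 0.384 = 0.04224
  Regime R6: 0.03 × 0.037 = 0.00111
  Regime R4: 0.25 × 0.18 = 0.045
  Regime R1: 0.15 × 0.1825 = 0.027375
  Regime R3: 0.11 × 0.03 = 0.0033
  Regime R2: 0.35 × 0.0625 = 0.021875
Total = 0.1409.
The ratio is 0.00111 / 0.027375 (the normalizer cancels) = 0.041.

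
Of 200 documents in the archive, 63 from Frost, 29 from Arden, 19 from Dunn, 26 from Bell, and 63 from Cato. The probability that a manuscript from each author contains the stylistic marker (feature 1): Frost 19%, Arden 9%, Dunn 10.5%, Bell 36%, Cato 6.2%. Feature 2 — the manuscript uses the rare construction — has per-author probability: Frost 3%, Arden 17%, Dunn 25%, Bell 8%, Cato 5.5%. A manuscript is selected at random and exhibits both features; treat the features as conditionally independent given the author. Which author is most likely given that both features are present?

Bell

Compute prior × likelihood for every hypothesis:
  Frost: 0.315 × 0.19 × 0.03 = 0.0017955
  Arden: 0.145 × 0.09 × 0.17 = 0.0022185
  Dunn: 0.095 × 0.105 × 0.25 = 0.00249375
  Bell: 0.13 × 0.36 × 0.08 = 0.003744
  Cato: 0.315 × 0.062 × 0.055 = 0.00107415
Sum = 0.0113259.
Largest term belongs to Bell, so Bell is most probable.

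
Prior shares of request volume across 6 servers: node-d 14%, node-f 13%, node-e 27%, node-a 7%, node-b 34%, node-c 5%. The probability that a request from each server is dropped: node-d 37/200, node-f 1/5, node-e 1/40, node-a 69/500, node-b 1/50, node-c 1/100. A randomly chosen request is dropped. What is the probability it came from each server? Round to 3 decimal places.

Unnormalized posteriors (prior × likelihood):
  node-d: 0.14 × 0.185 = 0.0259
  node-f: 0.13 × 0.2 = 0.026
  node-e: 0.27 × 0.025 = 0.00675
  node-a: 0.07 × 0.138 = 0.00966
  node-b: 0.34 × 0.02 = 0.0068
  node-c: 0.05 × 0.01 = 0.0005
Sum = 0.07561.
P(node-d | dropped) = 0.0259/0.07561 ≈ 0.343
P(node-f | dropped) = 0.026/0.07561 ≈ 0.344
P(node-e | dropped) = 0.00675/0.07561 ≈ 0.089
P(node-a | dropped) = 0.00966/0.07561 ≈ 0.128
P(node-b | dropped) = 0.0068/0.07561 ≈ 0.090
P(node-c | dropped) = 0.0005/0.07561 ≈ 0.007
(Check: 0.343+0.344+0.089+0.128+0.090+0.007 = 1.001.)

node-d 0.343, node-f 0.344, node-e 0.089, node-a 0.128, node-b 0.090, node-c 0.007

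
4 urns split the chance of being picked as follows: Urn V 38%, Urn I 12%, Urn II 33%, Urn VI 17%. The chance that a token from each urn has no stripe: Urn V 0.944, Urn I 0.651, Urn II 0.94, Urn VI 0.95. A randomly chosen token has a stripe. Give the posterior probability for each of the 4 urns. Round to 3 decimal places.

Taking complements, P(striped | each) = Urn V 0.056, Urn I 0.349, Urn II 0.06, Urn VI 0.05.
By Bayes' rule, posterior ∝ prior × likelihood:
  Urn V: 0.38 × 0.056 = 0.02128
  Urn I: 0.12 × 0.349 = 0.04188
  Urn II: 0.33 × 0.06 = 0.0198
  Urn VI: 0.17 × 0.05 = 0.0085
Sum = 0.09146.
P(Urn V | striped) = 0.02128/0.09146 ≈ 0.233
P(Urn I | striped) = 0.04188/0.09146 ≈ 0.458
P(Urn II | striped) = 0.0198/0.09146 ≈ 0.216
P(Urn VI | striped) = 0.0085/0.09146 ≈ 0.093
(Check: 0.233+0.458+0.216+0.093 = 1.000.)

Urn V 0.233, Urn I 0.458, Urn II 0.216, Urn VI 0.093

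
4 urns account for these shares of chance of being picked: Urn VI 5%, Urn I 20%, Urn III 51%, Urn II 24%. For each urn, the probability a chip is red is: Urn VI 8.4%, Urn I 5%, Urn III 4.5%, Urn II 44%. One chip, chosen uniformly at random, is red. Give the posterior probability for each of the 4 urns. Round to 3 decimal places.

Urn VI 0.029, Urn I 0.070, Urn III 0.161, Urn II 0.740

Prior × likelihood for each hypothesis:
  Urn VI: 0.05 × 0.084 = 0.0042
  Urn I: 0.2 × 0.05 = 0.01
  Urn III: 0.51 × 0.045 = 0.02295
  Urn II: 0.24 × 0.44 = 0.1056
Sum = 0.14275.
P(Urn VI | red) = 0.0042/0.14275 ≈ 0.029
P(Urn I | red) = 0.01/0.14275 ≈ 0.070
P(Urn III | red) = 0.02295/0.14275 ≈ 0.161
P(Urn II | red) = 0.1056/0.14275 ≈ 0.740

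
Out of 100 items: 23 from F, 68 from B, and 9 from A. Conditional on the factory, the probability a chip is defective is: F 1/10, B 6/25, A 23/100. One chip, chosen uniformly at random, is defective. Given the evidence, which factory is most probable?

B

Unnormalized posteriors (prior × likelihood):
  F: 0.23 × 0.1 = 0.023
  B: 0.68 × 0.24 = 0.1632
  A: 0.09 × 0.23 = 0.0207
Normalizing constant = 0.2069.
Largest term belongs to B, so B is most probable.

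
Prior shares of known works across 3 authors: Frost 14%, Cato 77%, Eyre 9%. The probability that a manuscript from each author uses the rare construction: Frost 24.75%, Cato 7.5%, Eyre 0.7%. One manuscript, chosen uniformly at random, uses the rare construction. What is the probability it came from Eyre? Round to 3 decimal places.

Unnormalized posteriors (prior × likelihood):
  Frost: 0.14 × 0.2475 = 0.03465
  Cato: 0.77 × 0.075 = 0.05775
  Eyre: 0.09 × 0.007 = 0.00063
Normalizing constant = 0.09303.
P(Eyre | evidence) = 0.00063 / 0.09303 ≈ 0.007.

0.007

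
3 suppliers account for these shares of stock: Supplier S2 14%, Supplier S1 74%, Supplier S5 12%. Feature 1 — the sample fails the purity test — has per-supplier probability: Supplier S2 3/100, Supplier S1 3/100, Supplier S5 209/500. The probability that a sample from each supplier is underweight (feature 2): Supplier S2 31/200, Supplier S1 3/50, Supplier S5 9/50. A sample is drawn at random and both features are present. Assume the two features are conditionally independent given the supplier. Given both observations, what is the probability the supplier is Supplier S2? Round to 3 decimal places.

Compute prior × likelihood for every hypothesis:
  Supplier S2: 0.14 × 0.03 × 0.155 = 0.000651
  Supplier S1: 0.74 × 0.03 × 0.06 = 0.001332
  Supplier S5: 0.12 × 0.418 × 0.18 = 0.0090288
Total = 0.0110118.
P(Supplier S2 | evidence) = 0.000651 / 0.0110118 ≈ 0.059.

0.059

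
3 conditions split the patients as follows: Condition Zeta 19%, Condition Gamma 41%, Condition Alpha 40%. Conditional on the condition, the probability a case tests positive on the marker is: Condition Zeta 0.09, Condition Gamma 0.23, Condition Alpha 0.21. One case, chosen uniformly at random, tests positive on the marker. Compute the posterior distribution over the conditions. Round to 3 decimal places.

Condition Zeta 0.088, Condition Gamma 0.483, Condition Alpha 0.430

By Bayes' rule, posterior ∝ prior × likelihood:
  Condition Zeta: 0.19 × 0.09 = 0.0171
  Condition Gamma: 0.41 × 0.23 = 0.0943
  Condition Alpha: 0.4 × 0.21 = 0.084
Sum = 0.1954.
P(Condition Zeta | marker-positive) = 0.0171/0.1954 ≈ 0.088
P(Condition Gamma | marker-positive) = 0.0943/0.1954 ≈ 0.483
P(Condition Alpha | marker-positive) = 0.084/0.1954 ≈ 0.430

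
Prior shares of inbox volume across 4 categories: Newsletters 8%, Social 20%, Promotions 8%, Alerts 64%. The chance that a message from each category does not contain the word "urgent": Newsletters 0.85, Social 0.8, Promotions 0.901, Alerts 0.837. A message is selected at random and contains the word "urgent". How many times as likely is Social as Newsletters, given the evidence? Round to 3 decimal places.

3.333

Taking complements, P(urgent-flag | each) = Newsletters 0.15, Social 0.2, Promotions 0.099, Alerts 0.163.
Unnormalized posteriors (prior × likelihood):
  Newsletters: 0.08 × 0.15 = 0.012
  Social: 0.2 × 0.2 = 0.04
  Promotions: 0.08 × 0.099 = 0.00792
  Alerts: 0.64 × 0.163 = 0.10432
Total = 0.16424.
The ratio is 0.04 / 0.012 (the normalizer cancels) = 3.333.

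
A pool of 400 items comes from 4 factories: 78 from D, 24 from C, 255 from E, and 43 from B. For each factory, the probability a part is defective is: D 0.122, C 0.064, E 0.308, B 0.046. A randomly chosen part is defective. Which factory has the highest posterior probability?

Compute prior × likelihood for every hypothesis:
  D: 0.195 × 0.122 = 0.02379
  C: 0.06 × 0.064 = 0.00384
  E: 0.6375 × 0.308 = 0.19635
  B: 0.1075 × 0.046 = 0.004945
Normalizing constant = 0.228925.
Largest term belongs to E, so E is most probable.

E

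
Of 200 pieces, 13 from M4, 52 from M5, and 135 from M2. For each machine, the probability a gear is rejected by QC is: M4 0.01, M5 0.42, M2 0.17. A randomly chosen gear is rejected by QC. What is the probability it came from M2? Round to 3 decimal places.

0.511

Unnormalized posteriors (prior × likelihood):
  M4: 0.065 × 0.01 = 0.00065
  M5: 0.26 × 0.42 = 0.1092
  M2: 0.675 × 0.17 = 0.11475
Total = 0.2246.
P(M2 | evidence) = 0.11475 / 0.2246 ≈ 0.511.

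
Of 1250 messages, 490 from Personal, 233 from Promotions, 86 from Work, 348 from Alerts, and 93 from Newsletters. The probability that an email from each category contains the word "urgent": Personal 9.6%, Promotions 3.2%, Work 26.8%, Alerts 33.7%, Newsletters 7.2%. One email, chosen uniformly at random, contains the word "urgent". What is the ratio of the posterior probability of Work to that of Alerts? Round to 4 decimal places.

Unnormalized posteriors (prior × likelihood):
  Personal: 0.392 × 0.096 = 0.037632
  Promotions: 0.1864 × 0.032 = 0.0059648
  Work: 0.0688 × 0.268 = 0.0184384
  Alerts: 0.2784 × 0.337 = 0.0938208
  Newsletters: 0.0744 × 0.072 = 0.0053568
Normalizing constant = 0.1612128.
The ratio is 0.0184384 / 0.0938208 (the normalizer cancels) = 0.1965.

0.1965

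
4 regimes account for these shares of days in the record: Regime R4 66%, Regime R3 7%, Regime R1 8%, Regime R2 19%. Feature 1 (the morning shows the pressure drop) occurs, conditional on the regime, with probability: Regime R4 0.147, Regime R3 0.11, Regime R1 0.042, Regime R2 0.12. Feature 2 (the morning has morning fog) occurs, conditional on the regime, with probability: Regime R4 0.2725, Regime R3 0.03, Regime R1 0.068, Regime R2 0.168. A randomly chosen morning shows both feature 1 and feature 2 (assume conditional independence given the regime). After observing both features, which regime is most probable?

Regime R4

Prior × likelihood for each hypothesis:
  Regime R4: 0.66 × 0.147 × 0.2725 = 0.02643795
  Regime R3: 0.07 × 0.11 × 0.03 = 0.000231
  Regime R1: 0.08 × 0.042 × 0.068 = 0.00022848
  Regime R2: 0.19 × 0.12 × 0.168 = 0.0038304
Normalizing constant = 0.03072783.
Largest term belongs to Regime R4, so Regime R4 is most probable.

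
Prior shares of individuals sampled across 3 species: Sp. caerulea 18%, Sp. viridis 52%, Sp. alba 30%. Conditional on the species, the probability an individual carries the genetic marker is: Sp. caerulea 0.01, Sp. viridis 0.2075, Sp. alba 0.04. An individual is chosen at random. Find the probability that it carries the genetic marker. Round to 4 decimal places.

0.1217

Compute prior × likelihood for every hypothesis:
  Sp. caerulea: 0.18 × 0.01 = 0.0018
  Sp. viridis: 0.52 × 0.2075 = 0.1079
  Sp. alba: 0.3 × 0.04 = 0.012
P(marker) = 0.0018 + 0.1079 + 0.012 = 0.1217 → 0.1217.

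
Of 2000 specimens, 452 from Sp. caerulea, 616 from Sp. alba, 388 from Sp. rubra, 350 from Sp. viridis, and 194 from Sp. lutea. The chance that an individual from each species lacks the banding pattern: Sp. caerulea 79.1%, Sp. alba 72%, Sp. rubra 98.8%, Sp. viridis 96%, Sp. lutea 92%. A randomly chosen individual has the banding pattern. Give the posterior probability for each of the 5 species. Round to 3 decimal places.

Sp. caerulea 0.314, Sp. alba 0.573, Sp. rubra 0.015, Sp. viridis 0.046, Sp. lutea 0.052

Taking complements, P(banded | each) = Sp. caerulea 0.209, Sp. alba 0.28, Sp. rubra 0.012, Sp. viridis 0.04, Sp. lutea 0.08.
By Bayes' rule, posterior ∝ prior × likelihood:
  Sp. caerulea: 0.226 × 0.209 = 0.047234
  Sp. alba: 0.308 × 0.28 = 0.08624
  Sp. rubra: 0.194 × 0.012 = 0.002328
  Sp. viridis: 0.175 × 0.04 = 0.007
  Sp. lutea: 0.097 × 0.08 = 0.00776
Sum = 0.150562.
P(Sp. caerulea | banded) = 0.047234/0.150562 ≈ 0.314
P(Sp. alba | banded) = 0.08624/0.150562 ≈ 0.573
P(Sp. rubra | banded) = 0.002328/0.150562 ≈ 0.015
P(Sp. viridis | banded) = 0.007/0.150562 ≈ 0.046
P(Sp. lutea | banded) = 0.00776/0.150562 ≈ 0.052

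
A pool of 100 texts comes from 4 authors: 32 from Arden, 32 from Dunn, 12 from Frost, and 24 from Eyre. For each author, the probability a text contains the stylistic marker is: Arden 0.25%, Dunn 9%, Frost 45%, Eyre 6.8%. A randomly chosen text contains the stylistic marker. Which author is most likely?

Unnormalized posteriors (prior × likelihood):
  Arden: 0.32 × 0.0025 = 0.0008
  Dunn: 0.32 × 0.09 = 0.0288
  Frost: 0.12 × 0.45 = 0.054
  Eyre: 0.24 × 0.068 = 0.01632
Normalizing constant = 0.09992.
Largest term belongs to Frost, so Frost is most probable.

Frost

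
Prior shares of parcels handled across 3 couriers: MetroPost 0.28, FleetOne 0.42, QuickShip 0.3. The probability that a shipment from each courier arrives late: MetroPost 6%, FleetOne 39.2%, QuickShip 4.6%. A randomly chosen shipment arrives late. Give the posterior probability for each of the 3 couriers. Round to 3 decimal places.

Unnormalized posteriors (prior × likelihood):
  MetroPost: 0.28 × 0.06 = 0.0168
  FleetOne: 0.42 × 0.392 = 0.16464
  QuickShip: 0.3 × 0.046 = 0.0138
Total = 0.19524.
P(MetroPost | late) = 0.0168/0.19524 ≈ 0.086
P(FleetOne | late) = 0.16464/0.19524 ≈ 0.843
P(QuickShip | late) = 0.0138/0.19524 ≈ 0.071

MetroPost 0.086, FleetOne 0.843, QuickShip 0.071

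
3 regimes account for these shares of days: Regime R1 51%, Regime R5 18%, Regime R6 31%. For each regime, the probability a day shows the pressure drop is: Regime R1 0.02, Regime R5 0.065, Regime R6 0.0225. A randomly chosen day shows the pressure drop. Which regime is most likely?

Regime R5

Unnormalized posteriors (prior × likelihood):
  Regime R1: 0.51 × 0.02 = 0.0102
  Regime R5: 0.18 × 0.065 = 0.0117
  Regime R6: 0.31 × 0.0225 = 0.006975
Total = 0.028875.
Largest term belongs to Regime R5, so Regime R5 is most probable.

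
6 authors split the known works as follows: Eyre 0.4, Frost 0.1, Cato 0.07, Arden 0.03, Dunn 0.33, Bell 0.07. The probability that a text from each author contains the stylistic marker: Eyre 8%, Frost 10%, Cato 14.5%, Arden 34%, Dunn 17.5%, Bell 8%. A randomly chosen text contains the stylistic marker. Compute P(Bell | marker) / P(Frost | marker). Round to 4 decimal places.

Compute prior × likelihood for every hypothesis:
  Eyre: 0.4 × 0.08 = 0.032
  Frost: 0.1 × 0.1 = 0.01
  Cato: 0.07 × 0.145 = 0.01015
  Arden: 0.03 × 0.34 = 0.0102
  Dunn: 0.33 × 0.175 = 0.05775
  Bell: 0.07 × 0.08 = 0.0056
Normalizing constant = 0.1257.
The ratio is 0.0056 / 0.01 (the normalizer cancels) = 0.5600.

0.5600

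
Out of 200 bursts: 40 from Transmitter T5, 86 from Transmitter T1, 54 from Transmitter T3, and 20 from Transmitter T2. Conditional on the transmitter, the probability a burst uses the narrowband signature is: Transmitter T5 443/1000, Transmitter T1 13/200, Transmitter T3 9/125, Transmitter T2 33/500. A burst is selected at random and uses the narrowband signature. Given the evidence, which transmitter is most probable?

Transmitter T5

Prior × likelihood for each hypothesis:
  Transmitter T5: 0.2 × 0.443 = 0.0886
  Transmitter T1: 0.43 × 0.065 = 0.02795
  Transmitter T3: 0.27 × 0.072 = 0.01944
  Transmitter T2: 0.1 × 0.066 = 0.0066
Normalizing constant = 0.14259.
Largest term belongs to Transmitter T5, so Transmitter T5 is most probable.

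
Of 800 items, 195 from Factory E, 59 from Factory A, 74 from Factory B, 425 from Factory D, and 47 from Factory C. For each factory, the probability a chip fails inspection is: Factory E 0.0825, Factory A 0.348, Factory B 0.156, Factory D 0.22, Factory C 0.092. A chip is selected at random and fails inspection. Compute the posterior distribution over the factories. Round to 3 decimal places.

Factory E 0.110, Factory A 0.141, Factory B 0.079, Factory D 0.640, Factory C 0.030

Unnormalized posteriors (prior × likelihood):
  Factory E: 0.24375 × 0.0825 = 0.020109375
  Factory A: 0.07375 × 0.348 = 0.025665
  Factory B: 0.0925 × 0.156 = 0.01443
  Factory D: 0.53125 × 0.22 = 0.116875
  Factory C: 0.05875 × 0.092 = 0.005405
Total = 0.182484375.
P(Factory E | nonconforming) = 0.020109375/0.182484375 ≈ 0.110
P(Factory A | nonconforming) = 0.025665/0.182484375 ≈ 0.141
P(Factory B | nonconforming) = 0.01443/0.182484375 ≈ 0.079
P(Factory D | nonconforming) = 0.116875/0.182484375 ≈ 0.640
P(Factory C | nonconforming) = 0.005405/0.182484375 ≈ 0.030
(Check: 0.110+0.141+0.079+0.640+0.030 = 1.000.)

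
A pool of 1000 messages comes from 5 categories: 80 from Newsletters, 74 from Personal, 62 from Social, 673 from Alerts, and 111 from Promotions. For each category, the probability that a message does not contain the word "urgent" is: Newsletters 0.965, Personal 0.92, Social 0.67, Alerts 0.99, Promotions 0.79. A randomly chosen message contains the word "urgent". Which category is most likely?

Promotions

Taking complements, P(urgent-flag | each) = Newsletters 0.035, Personal 0.08, Social 0.33, Alerts 0.01, Promotions 0.21.
By Bayes' rule, posterior ∝ prior × likelihood:
  Newsletters: 0.08 × 0.035 = 0.0028
  Personal: 0.074 × 0.08 = 0.00592
  Social: 0.062 × 0.33 = 0.02046
  Alerts: 0.673 × 0.01 = 0.00673
  Promotions: 0.111 × 0.21 = 0.02331
Sum = 0.05922.
Largest term belongs to Promotions, so Promotions is most probable.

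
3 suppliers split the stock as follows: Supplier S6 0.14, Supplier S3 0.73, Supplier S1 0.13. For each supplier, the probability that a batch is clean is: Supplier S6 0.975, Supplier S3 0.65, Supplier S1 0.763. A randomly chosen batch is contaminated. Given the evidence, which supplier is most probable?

Taking complements, P(contaminated | each) = Supplier S6 0.025, Supplier S3 0.35, Supplier S1 0.237.
Unnormalized posteriors (prior × likelihood):
  Supplier S6: 0.14 × 0.025 = 0.0035
  Supplier S3: 0.73 × 0.35 = 0.2555
  Supplier S1: 0.13 × 0.237 = 0.03081
Total = 0.28981.
Largest term belongs to Supplier S3, so Supplier S3 is most probable.

Supplier S3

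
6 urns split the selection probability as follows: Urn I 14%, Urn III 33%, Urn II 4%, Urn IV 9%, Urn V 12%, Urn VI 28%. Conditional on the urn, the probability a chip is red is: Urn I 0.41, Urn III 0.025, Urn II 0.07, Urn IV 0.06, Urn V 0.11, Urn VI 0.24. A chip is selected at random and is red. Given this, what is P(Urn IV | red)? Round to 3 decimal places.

Compute prior × likelihood for every hypothesis:
  Urn I: 0.14 × 0.41 = 0.0574
  Urn III: 0.33 × 0.025 = 0.00825
  Urn II: 0.04 × 0.07 = 0.0028
  Urn IV: 0.09 × 0.06 = 0.0054
  Urn V: 0.12 × 0.11 = 0.0132
  Urn VI: 0.28 × 0.24 = 0.0672
Normalizing constant = 0.15425.
P(Urn IV | evidence) = 0.0054 / 0.15425 ≈ 0.035.

0.035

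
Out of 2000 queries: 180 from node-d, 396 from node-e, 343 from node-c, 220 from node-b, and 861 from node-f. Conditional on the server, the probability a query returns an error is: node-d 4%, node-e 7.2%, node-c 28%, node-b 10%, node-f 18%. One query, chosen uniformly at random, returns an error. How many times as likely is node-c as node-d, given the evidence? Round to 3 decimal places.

13.339

Unnormalized posteriors (prior × likelihood):
  node-d: 0.09 × 0.04 = 0.0036
  node-e: 0.198 × 0.072 = 0.014256
  node-c: 0.1715 × 0.28 = 0.04802
  node-b: 0.11 × 0.1 = 0.011
  node-f: 0.4305 × 0.18 = 0.07749
Normalizing constant = 0.154366.
The ratio is 0.04802 / 0.0036 (the normalizer cancels) = 13.339.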